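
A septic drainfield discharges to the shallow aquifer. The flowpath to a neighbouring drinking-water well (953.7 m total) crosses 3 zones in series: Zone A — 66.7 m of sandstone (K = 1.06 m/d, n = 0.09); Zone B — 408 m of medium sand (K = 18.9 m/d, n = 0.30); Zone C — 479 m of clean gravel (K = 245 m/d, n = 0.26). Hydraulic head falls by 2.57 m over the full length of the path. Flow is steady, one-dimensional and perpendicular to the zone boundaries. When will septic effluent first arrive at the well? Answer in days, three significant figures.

8510 days

Steady 1-D flow in series ⇒ the Darcy flux q is identical in every zone and the zone head losses add (resistances L/K in series).
Σ(L/K) = 66.7/1.06 + 408/18.9 + 479/245 = 62.92 + 21.59 + 1.955 = 86.47 d
q = ΔH / Σ(L/K) = 2.57 / 86.47 = 0.02972 m/d (same in every zone)
Zone A: v = q/n = 0.02972/0.09 = 0.3302 m/d → t_A = 66.7/0.3302 = 202.0 d
Zone B: v = q/n = 0.02972/0.30 = 0.09907 m/d → t_B = 408/0.09907 = 4118 d
Zone C: v = q/n = 0.02972/0.26 = 0.1143 m/d → t_C = 479/0.1143 = 4190 d
Total t = 202.0 + 4118 + 4190 = 8510 d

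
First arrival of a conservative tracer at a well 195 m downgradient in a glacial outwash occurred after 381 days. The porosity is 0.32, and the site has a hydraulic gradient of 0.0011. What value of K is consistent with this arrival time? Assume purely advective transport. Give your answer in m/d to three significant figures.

v = L / t = 195 / 381 = 0.5118 m/d
K = v · n / i = 0.5118 × 0.32 / 0.0011 = 149 m/d

149 m/d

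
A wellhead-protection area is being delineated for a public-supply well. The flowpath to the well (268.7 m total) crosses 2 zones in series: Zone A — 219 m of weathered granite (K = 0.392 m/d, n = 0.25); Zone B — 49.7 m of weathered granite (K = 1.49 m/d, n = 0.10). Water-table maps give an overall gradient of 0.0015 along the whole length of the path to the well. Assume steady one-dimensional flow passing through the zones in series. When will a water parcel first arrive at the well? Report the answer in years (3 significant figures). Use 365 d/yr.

240 years

Steady 1-D flow in series ⇒ the Darcy flux q is identical in every zone and the zone head losses add (resistances L/K in series).
Σ(L/K) = 219/0.392 + 49.7/1.49 = 558.7 + 33.36 = 592.0 d
K_eq = L_total / Σ(L/K) = 268.7 / 592.0 = 0.4539 m/d
q = K_eq · i = 0.4539 × 0.0015 = 6.808e-4 m/d (same in every zone)
Zone A: v = q/n = 6.808e-4/0.25 = 0.002723 m/d → t_A = 219/0.002723 = 80420 d
Zone B: v = q/n = 6.808e-4/0.10 = 0.006808 m/d → t_B = 49.7/0.006808 = 7300 d
Total t = 80420 + 7300 = 87720 d
   = 87720 / 365 = 240 yr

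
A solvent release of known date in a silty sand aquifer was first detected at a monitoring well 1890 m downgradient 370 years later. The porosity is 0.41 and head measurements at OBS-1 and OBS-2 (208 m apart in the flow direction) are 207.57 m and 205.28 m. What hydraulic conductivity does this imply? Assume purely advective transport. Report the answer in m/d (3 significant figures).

Hydraulic gradient i = (207.57 − 205.28) / 208 = 2.29 / 208 = 0.01101
t = 370 years = 135100 d
v = L / t = 1890 / 135100 = 0.01399 m/d
K = v · n / i = 0.01399 × 0.41 / 0.01101 = 0.521 m/d

0.521 m/d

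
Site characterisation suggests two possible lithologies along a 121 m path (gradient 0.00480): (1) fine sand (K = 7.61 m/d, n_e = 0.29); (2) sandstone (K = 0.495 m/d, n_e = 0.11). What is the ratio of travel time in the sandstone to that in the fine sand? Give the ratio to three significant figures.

Unit 1 (fine sand): v = 7.61×0.0048/0.29 = 0.1260 m/d, t = 121/0.1260 = 960.6 d
Unit 2 (sandstone): v = 0.495×0.0048/0.11 = 0.02160 m/d, t = 121/0.02160 = 5602 d
t(sandstone) / t(fine sand) = 5602/960.6 = 5.83

5.83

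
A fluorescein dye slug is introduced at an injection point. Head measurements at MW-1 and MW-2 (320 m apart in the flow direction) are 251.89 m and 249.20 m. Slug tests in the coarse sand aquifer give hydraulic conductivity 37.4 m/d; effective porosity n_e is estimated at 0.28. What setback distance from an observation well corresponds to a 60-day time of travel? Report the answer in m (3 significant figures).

Hydraulic gradient i = (251.89 − 249.20) / 320 = 2.69 / 320 = 0.008406
Specific discharge q = 37.4 × 0.008406 = 0.3144 m/d
v = Ki/n = 37.4·0.008406/0.28 = 1.123 m/d
L = v × T = 1.123 × 60 = 67.37 m

67.4 m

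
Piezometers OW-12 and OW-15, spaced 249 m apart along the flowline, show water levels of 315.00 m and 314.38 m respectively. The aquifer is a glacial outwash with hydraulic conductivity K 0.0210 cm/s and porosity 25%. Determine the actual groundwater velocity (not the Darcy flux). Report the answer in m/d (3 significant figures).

Hydraulic gradient i = (315.00 − 314.38) / 249 = 0.62 / 249 = 0.002490
K = 0.0210 cm/s × 864 = 18.14 m/d
Darcy flux q = K·i = 18.14 × 0.002490 = 0.04518 m/d
Average linear velocity = 0.04518 / 0.25 = 0.1807 m/d

0.181 m/d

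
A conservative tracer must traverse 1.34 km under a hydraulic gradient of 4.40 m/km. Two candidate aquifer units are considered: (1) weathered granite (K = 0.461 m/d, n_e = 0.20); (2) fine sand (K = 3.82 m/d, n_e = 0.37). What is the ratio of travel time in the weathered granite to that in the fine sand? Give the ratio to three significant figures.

Unit 1 (weathered granite): v = 0.461×0.0044/0.20 = 0.01014 m/d, t = 1340/0.01014 = 132100 d
Unit 2 (fine sand): v = 3.82×0.0044/0.37 = 0.04543 m/d, t = 1340/0.04543 = 29500 d
t(weathered granite) / t(fine sand) = 132100/29500 = 4.48

4.48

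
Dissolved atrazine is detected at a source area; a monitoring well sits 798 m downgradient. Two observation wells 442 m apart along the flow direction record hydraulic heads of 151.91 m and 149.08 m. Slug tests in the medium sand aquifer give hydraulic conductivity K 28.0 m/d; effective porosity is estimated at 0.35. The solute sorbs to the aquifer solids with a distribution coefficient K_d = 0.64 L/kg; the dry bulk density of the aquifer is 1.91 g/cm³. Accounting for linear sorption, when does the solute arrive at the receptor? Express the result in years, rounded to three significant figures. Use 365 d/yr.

19.2 years

Hydraulic gradient i = (151.91 − 149.08) / 442 = 2.83 / 442 = 0.006403
Specific discharge q = 28.0 × 0.006403 = 0.1793 m/d
Seepage velocity v = q / n = 0.1793 / 0.35 = 0.5122 m/d
Retardation R = 1 + ρ_b·K_d/n = 1 + 1.91×0.64/0.35 = 4.493
Contaminant velocity v_c = v/R = 0.5122/4.493 = 0.1140 m/d
t = L/v_c = 798/0.1140 = 6999 d
   = 6999/365 = 19.2 yr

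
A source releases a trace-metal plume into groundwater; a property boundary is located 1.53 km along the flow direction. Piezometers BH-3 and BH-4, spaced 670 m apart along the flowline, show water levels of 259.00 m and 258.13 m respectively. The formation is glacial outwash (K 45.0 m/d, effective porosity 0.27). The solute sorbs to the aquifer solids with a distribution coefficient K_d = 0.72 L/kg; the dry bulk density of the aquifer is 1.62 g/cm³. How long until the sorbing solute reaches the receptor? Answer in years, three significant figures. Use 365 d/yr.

103 years

Hydraulic gradient i = (259.00 − 258.13) / 670 = 0.87 / 670 = 0.001299
Darcy flux q = K·i = 45.0 × 0.001299 = 0.05843 m/d
Average linear velocity = 0.05843 / 0.27 = 0.2164 m/d
Retardation R = 1 + ρ_b·K_d/n = 1 + 1.62×0.72/0.27 = 5.320
Contaminant velocity v_c = v/R = 0.2164/5.320 = 0.04068 m/d
L = 1.53 km = 1530 m
t = L/v_c = 1530/0.04068 = 37610 d
   = 37610/365 = 103 yr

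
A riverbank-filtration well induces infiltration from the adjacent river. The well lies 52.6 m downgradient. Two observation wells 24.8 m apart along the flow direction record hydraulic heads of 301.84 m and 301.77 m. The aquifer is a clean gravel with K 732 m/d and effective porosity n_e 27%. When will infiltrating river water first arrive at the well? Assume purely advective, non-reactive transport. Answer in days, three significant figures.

6.87 days

Hydraulic gradient i = (301.84 − 301.77) / 24.8 = 0.07 / 24.8 = 0.002823
Darcy flux q = K·i = 732 × 0.002823 = 2.066 m/d
Average linear velocity = 2.066 / 0.27 = 7.652 m/d
t = L / v = 52.6 / 7.652 = 6.874 d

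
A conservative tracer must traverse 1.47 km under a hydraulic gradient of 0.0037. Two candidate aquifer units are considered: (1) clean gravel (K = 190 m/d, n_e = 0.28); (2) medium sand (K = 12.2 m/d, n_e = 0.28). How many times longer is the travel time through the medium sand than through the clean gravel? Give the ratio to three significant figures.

Unit 1 (clean gravel): v = 190×0.0037/0.28 = 2.511 m/d, t = 1470/2.511 = 585.5 d
Unit 2 (medium sand): v = 12.2×0.0037/0.28 = 0.1612 m/d, t = 1470/0.1612 = 9118 d
t(medium sand) / t(clean gravel) = 9118/585.5 = 15.6

15.6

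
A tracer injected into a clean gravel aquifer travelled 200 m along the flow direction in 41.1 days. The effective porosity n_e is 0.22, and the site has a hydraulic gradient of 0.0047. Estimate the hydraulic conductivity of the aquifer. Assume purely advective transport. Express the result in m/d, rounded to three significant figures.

v = L / t = 200 / 41.1 = 4.866 m/d
K = v · n / i = 4.866 × 0.22 / 0.0047 = 228 m/d

228 m/d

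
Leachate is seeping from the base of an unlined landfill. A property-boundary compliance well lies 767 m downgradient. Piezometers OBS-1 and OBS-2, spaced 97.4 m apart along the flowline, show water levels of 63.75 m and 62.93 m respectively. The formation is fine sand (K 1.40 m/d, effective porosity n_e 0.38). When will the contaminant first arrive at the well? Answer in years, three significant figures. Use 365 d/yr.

67.7 years

Hydraulic gradient i = (63.75 − 62.93) / 97.4 = 0.82 / 97.4 = 0.008419
q = Ki = 1.40 × 0.008419 = 0.01179 m/d
Average linear velocity = 0.01179 / 0.38 = 0.03102 m/d
t = L / v = 767 / 0.03102 = 24730 d
   = 24730 / 365 = 67.7 yr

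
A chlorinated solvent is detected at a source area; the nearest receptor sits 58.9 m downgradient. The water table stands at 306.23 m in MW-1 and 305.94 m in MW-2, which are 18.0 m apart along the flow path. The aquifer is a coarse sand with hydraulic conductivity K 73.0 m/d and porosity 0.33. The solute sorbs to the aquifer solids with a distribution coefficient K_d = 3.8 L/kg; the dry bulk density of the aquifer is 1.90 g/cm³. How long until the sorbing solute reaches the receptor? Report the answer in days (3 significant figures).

Hydraulic gradient i = (306.23 − 305.94) / 18.0 = 0.29 / 18.0 = 0.01611
Specific discharge q = 73.0 × 0.01611 = 1.176 m/d
v = Ki/n = 73.0·0.01611/0.33 = 3.564 m/d
Retardation R = 1 + ρ_b·K_d/n = 1 + 1.90×3.8/0.33 = 22.88
Contaminant velocity v_c = v/R = 3.564/22.88 = 0.1558 m/d
t = L/v_c = 58.9/0.1558 = 378.1 d

378 days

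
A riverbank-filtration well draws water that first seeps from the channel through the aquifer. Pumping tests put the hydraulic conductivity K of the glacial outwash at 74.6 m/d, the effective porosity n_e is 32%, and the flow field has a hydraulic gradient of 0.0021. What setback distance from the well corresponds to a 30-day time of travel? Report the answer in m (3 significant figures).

14.7 m

q = Ki = 74.6 × 0.0021 = 0.1567 m/d
Average linear velocity = 0.1567 / 0.32 = 0.4896 m/d
L = v × T = 0.4896 × 30 = 14.69 m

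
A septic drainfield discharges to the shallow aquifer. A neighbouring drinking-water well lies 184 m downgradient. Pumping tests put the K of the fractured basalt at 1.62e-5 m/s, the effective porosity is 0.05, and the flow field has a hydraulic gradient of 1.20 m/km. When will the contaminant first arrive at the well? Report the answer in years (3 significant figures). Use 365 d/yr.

K = 1.62e-5 m/s × 86400 s/d = 1.400 m/d
q = Ki = 1.400 × 0.0012 = 0.001680 m/d
Average linear velocity = 0.001680 / 0.05 = 0.03359 m/d
t = L / v = 184 / 0.03359 = 5477 d
   = 5477 / 365 = 15.0 yr

15.0 years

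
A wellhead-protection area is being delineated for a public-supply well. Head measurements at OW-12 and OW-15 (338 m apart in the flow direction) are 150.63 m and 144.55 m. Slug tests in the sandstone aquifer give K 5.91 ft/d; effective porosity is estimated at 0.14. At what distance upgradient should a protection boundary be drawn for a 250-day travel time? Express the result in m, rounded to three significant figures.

Hydraulic gradient i = (150.63 − 144.55) / 338 = 6.08 / 338 = 0.01799
K = 5.91 ft/d × 0.3048 = 1.801 m/d
Specific discharge q = 1.801 × 0.01799 = 0.03240 m/d
Seepage velocity v = q / n = 0.03240 / 0.14 = 0.2315 m/d
L = v × T = 0.2315 × 250 = 57.86 m

57.9 m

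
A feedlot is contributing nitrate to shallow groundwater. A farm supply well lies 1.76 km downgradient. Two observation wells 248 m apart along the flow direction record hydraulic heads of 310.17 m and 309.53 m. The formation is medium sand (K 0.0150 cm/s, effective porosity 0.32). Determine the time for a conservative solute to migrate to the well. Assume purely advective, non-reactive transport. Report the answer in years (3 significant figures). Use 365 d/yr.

46.1 years

Hydraulic gradient i = (310.17 − 309.53) / 248 = 0.64 / 248 = 0.002581
K = 0.0150 cm/s × 864 = 12.96 m/d
Specific discharge q = 12.96 × 0.002581 = 0.03345 m/d
v = Ki/n = 12.96·0.002581/0.32 = 0.1045 m/d
L = 1.76 km = 1760 m
t = L / v = 1760 / 0.1045 = 16840 d
   = 16840 / 365 = 46.1 yr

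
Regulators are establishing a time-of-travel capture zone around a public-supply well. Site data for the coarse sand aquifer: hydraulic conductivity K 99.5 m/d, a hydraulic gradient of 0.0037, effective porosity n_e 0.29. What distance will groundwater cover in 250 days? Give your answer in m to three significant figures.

317 m

Specific discharge q = 99.5 × 0.0037 = 0.3682 m/d
Average linear velocity = 0.3682 / 0.29 = 1.269 m/d
L = v × T = 1.269 × 250 = 317.4 m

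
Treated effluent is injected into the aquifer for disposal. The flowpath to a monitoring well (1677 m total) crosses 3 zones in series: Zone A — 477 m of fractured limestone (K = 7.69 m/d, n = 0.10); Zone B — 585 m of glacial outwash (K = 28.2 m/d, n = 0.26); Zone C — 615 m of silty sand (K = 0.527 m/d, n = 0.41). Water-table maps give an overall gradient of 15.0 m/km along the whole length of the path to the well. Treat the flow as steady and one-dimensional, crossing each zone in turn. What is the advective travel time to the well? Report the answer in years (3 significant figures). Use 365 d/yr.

Steady 1-D flow in series ⇒ the Darcy flux q is identical in every zone and the zone head losses add (resistances L/K in series).
Σ(L/K) = 477/7.69 + 585/28.2 + 615/0.527 = 62.03 + 20.74 + 1167 = 1250 d
K_eq = L_total / Σ(L/K) = 1677 / 1250 = 1.342 m/d
q = K_eq · i = 1.342 × 0.015 = 0.02013 m/d (same in every zone)
Zone A: v = q/n = 0.02013/0.10 = 0.2013 m/d → t_A = 477/0.2013 = 2370 d
Zone B: v = q/n = 0.02013/0.26 = 0.07742 m/d → t_B = 585/0.07742 = 7557 d
Zone C: v = q/n = 0.02013/0.41 = 0.04909 m/d → t_C = 615/0.04909 = 12530 d
Total t = 2370 + 7557 + 12530 = 22450 d
   = 22450 / 365 = 61.5 yr

61.5 years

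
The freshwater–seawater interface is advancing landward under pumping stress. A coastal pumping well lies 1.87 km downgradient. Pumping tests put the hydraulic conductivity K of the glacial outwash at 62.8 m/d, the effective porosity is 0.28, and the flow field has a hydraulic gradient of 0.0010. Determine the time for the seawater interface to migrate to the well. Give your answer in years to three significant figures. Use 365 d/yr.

q = Ki = 62.8 × 0.0010 = 0.06280 m/d
v_s = q/n_e = 0.06280/0.28 = 0.2243 m/d
L = 1.87 km = 1870 m
t = L / v = 1870 / 0.2243 = 8338 d
   = 8338 / 365 = 22.8 yr

22.8 years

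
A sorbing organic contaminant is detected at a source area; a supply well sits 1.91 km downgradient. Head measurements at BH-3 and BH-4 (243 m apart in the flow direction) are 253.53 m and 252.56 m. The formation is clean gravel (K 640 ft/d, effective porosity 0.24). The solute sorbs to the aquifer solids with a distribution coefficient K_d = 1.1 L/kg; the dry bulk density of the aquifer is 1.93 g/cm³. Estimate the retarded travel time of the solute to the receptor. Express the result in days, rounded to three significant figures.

Hydraulic gradient i = (253.53 − 252.56) / 243 = 0.97 / 243 = 0.003992
K = 640 ft/d × 0.3048 = 195.1 m/d
Darcy flux q = K·i = 195.1 × 0.003992 = 0.7787 m/d
v_s = q/n_e = 0.7787/0.24 = 3.245 m/d
Retardation R = 1 + ρ_b·K_d/n = 1 + 1.93×1.1/0.24 = 9.846
Contaminant velocity v_c = v/R = 3.245/9.846 = 0.3295 m/d
L = 1.91 km = 1910 m
t = L/v_c = 1910/0.3295 = 5796 d

5800 days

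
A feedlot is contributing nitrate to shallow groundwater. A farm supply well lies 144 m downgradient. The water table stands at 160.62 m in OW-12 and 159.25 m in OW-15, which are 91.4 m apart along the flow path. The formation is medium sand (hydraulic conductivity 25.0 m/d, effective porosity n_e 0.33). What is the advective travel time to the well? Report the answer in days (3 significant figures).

Hydraulic gradient i = (160.62 − 159.25) / 91.4 = 1.37 / 91.4 = 0.01499
Specific discharge q = 25.0 × 0.01499 = 0.3747 m/d
v_s = q/n_e = 0.3747/0.33 = 1.136 m/d
t = L / v = 144 / 1.136 = 126.8 d

127 days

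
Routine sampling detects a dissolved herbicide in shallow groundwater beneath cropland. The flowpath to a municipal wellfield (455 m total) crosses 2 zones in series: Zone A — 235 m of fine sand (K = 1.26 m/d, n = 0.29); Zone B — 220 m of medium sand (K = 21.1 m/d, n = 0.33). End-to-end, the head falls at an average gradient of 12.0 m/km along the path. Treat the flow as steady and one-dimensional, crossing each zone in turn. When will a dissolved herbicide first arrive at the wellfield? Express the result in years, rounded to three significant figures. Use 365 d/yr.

13.9 years

Steady 1-D flow in series ⇒ the Darcy flux q is identical in every zone and the zone head losses add (resistances L/K in series).
Σ(L/K) = 235/1.26 + 220/21.1 = 186.5 + 10.43 = 196.9 d
K_eq = L_total / Σ(L/K) = 455 / 196.9 = 2.310 m/d
q = K_eq · i = 2.310 × 0.012 = 0.02772 m/d (same in every zone)
Zone A: v = q/n = 0.02772/0.29 = 0.09560 m/d → t_A = 235/0.09560 = 2458 d
Zone B: v = q/n = 0.02772/0.33 = 0.08402 m/d → t_B = 220/0.08402 = 2619 d
Total t = 2458 + 2619 = 5077 d
   = 5077 / 365 = 13.9 yr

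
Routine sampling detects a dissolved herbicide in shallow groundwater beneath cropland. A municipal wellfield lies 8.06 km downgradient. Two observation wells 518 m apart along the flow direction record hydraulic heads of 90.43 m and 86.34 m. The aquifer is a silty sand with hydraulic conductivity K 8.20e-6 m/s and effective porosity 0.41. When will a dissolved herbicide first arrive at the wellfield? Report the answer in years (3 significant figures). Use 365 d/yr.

Hydraulic gradient i = (90.43 − 86.34) / 518 = 4.09 / 518 = 0.007896
K = 8.20e-6 m/s × 86400 s/d = 0.7085 m/d
q = Ki = 0.7085 × 0.007896 = 0.005594 m/d
v_s = q/n_e = 0.005594/0.41 = 0.01364 m/d
L = 8.06 km = 8060 m
t = L / v = 8060 / 0.01364 = 590700 d
   = 590700 / 365 = 1620 yr

1620 years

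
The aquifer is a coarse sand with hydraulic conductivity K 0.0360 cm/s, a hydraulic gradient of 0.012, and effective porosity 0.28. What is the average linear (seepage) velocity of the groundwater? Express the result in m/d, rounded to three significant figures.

K = 0.0360 cm/s × 864 = 31.10 m/d
q = Ki = 31.10 × 0.012 = 0.3732 m/d
Seepage velocity v = q / n = 0.3732 / 0.28 = 1.333 m/d

1.33 m/d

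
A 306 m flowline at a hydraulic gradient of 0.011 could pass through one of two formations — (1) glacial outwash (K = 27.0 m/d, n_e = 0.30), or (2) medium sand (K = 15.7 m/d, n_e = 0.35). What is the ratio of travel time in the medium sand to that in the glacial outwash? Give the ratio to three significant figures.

2.01

Unit 1 (glacial outwash): v = 27.0×0.011/0.30 = 0.9900 m/d, t = 306/0.9900 = 309.1 d
Unit 2 (medium sand): v = 15.7×0.011/0.35 = 0.4934 m/d, t = 306/0.4934 = 620.2 d
t(medium sand) / t(glacial outwash) = 620.2/309.1 = 2.01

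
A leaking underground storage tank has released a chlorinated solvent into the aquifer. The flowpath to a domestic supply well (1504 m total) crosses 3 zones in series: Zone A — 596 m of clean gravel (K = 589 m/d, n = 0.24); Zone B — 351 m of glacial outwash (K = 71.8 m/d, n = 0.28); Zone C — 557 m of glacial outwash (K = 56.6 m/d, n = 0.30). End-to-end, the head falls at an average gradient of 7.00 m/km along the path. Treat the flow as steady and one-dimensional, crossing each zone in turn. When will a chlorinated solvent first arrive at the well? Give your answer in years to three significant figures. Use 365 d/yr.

1.67 years

Steady 1-D flow in series ⇒ the Darcy flux q is identical in every zone and the zone head losses add (resistances L/K in series).
Σ(L/K) = 596/589 + 351/71.8 + 557/56.6 = 1.012 + 4.889 + 9.841 = 15.74 d
K_eq = L_total / Σ(L/K) = 1504 / 15.74 = 95.54 m/d
q = K_eq · i = 95.54 × 0.0070 = 0.6688 m/d (same in every zone)
Zone A: v = q/n = 0.6688/0.24 = 2.787 m/d → t_A = 596/2.787 = 213.9 d
Zone B: v = q/n = 0.6688/0.28 = 2.389 m/d → t_B = 351/2.389 = 146.9 d
Zone C: v = q/n = 0.6688/0.30 = 2.229 m/d → t_C = 557/2.229 = 249.8 d
Total t = 213.9 + 146.9 + 249.8 = 610.7 d
   = 610.7 / 365 = 1.67 yr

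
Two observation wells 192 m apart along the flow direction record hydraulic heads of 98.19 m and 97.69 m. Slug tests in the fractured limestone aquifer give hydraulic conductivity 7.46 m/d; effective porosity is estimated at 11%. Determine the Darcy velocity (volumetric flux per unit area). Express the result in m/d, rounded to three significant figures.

0.0194 m/d

Hydraulic gradient i = (98.19 − 97.69) / 192 = 0.50 / 192 = 0.002604
q = Ki = 7.46 × 0.002604 = 0.01943 m/d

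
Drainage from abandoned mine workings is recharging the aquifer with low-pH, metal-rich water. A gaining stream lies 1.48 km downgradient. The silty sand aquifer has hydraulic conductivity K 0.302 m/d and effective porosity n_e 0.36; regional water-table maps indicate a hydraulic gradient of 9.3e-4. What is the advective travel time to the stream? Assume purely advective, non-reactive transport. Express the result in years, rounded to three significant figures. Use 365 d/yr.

5200 years

Darcy flux q = K·i = 0.302 × 9.3e-4 = 2.809e-4 m/d
v_s = q/n_e = 2.809e-4/0.36 = 7.802e-4 m/d
L = 1.48 km = 1480 m
t = L / v = 1480 / 7.802e-4 = 1.897e6 d
   = 1.897e6 / 365 = 5200 yr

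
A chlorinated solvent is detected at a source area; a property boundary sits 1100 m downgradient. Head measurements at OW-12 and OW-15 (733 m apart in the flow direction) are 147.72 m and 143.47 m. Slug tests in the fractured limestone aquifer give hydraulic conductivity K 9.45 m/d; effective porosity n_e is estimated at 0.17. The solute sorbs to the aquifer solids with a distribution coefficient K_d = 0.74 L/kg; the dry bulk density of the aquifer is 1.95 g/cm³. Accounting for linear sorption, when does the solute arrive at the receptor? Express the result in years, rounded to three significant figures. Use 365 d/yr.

Hydraulic gradient i = (147.72 − 143.47) / 733 = 4.25 / 733 = 0.005798
Darcy flux q = K·i = 9.45 × 0.005798 = 0.05479 m/d
v = Ki/n = 9.45·0.005798/0.17 = 0.3223 m/d
Retardation R = 1 + ρ_b·K_d/n = 1 + 1.95×0.74/0.17 = 9.488
Contaminant velocity v_c = v/R = 0.3223/9.488 = 0.03397 m/d
t = L/v_c = 1100/0.03397 = 32380 d
   = 32380/365 = 88.7 yr

88.7 years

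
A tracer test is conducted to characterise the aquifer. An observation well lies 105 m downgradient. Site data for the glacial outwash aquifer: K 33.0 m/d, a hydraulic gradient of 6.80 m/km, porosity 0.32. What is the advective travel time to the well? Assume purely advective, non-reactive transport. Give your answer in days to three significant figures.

Darcy flux q = K·i = 33.0 × 0.0068 = 0.2244 m/d
v_s = q/n_e = 0.2244/0.32 = 0.7012 m/d
t = L / v = 105 / 0.7012 = 149.7 d

150 days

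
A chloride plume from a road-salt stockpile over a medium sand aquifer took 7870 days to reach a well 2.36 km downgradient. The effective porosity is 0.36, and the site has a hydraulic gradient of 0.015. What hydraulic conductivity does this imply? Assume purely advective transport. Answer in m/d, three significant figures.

7.20 m/d

L = 2.36 km = 2360 m
v = L / t = 2360 / 7870 = 0.2999 m/d
K = v · n / i = 0.2999 × 0.36 / 0.015 = 7.20 m/d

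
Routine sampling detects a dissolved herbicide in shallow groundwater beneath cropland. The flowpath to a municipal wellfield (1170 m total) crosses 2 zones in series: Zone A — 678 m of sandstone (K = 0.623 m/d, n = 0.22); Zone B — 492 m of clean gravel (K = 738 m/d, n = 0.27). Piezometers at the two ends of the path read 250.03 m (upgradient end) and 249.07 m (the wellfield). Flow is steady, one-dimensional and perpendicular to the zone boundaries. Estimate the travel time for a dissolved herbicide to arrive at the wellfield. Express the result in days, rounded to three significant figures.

Total head drop ΔH = 250.03 − 249.07 = 0.96 m
Steady 1-D flow in series ⇒ the Darcy flux q is identical in every zone and the zone head losses add (resistances L/K in series).
Σ(L/K) = 678/0.623 + 492/738 = 1088 + 0.6667 = 1089 d
q = ΔH / Σ(L/K) = 0.96 / 1089 = 8.816e-4 m/d (same in every zone)
Zone A: v = q/n = 8.816e-4/0.22 = 0.004007 m/d → t_A = 678/0.004007 = 169200 d
Zone B: v = q/n = 8.816e-4/0.27 = 0.003265 m/d → t_B = 492/0.003265 = 150700 d
Total t = 169200 + 150700 = 319900 d

320000 days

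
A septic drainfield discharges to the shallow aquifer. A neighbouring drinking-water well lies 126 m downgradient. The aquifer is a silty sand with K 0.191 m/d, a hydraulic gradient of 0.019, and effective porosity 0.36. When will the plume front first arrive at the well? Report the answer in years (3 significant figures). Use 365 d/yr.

Darcy flux q = K·i = 0.191 × 0.019 = 0.003629 m/d
Average linear velocity = 0.003629 / 0.36 = 0.01008 m/d
t = L / v = 126 / 0.01008 = 12500 d
   = 12500 / 365 = 34.2 yr

34.2 years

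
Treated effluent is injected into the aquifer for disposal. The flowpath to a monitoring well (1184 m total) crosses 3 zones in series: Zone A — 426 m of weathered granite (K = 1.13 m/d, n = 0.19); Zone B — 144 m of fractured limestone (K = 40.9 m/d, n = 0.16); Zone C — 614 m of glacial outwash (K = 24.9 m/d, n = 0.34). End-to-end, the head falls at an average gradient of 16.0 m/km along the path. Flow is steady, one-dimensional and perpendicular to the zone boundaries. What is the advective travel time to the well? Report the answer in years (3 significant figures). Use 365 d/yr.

18.3 years

For zones in series the flux q is common to all zones; the equivalent conductivity is the harmonic (thickness-weighted) mean, K_eq = L_total / Σ(L_j/K_j).
Σ(L/K) = 426/1.13 + 144/40.9 + 614/24.9 = 377.0 + 3.521 + 24.66 = 405.2 d
K_eq = L_total / Σ(L/K) = 1184 / 405.2 = 2.922 m/d
q = K_eq · i = 2.922 × 0.016 = 0.04676 m/d (same in every zone)
Zone A: v = q/n = 0.04676/0.19 = 0.2461 m/d → t_A = 426/0.2461 = 1731 d
Zone B: v = q/n = 0.04676/0.16 = 0.2922 m/d → t_B = 144/0.2922 = 492.8 d
Zone C: v = q/n = 0.04676/0.34 = 0.1375 m/d → t_C = 614/0.1375 = 4465 d
Total t = 1731 + 492.8 + 4465 = 6689 d
   = 6689 / 365 = 18.3 yr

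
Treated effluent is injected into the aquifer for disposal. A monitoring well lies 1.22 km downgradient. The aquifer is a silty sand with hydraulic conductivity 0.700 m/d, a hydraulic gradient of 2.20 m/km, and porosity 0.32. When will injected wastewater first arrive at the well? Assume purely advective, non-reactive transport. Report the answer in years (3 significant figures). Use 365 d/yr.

Darcy flux q = K·i = 0.700 × 0.0022 = 0.001540 m/d
Seepage velocity v = q / n = 0.001540 / 0.32 = 0.004813 m/d
L = 1.22 km = 1220 m
t = L / v = 1220 / 0.004813 = 253500 d
   = 253500 / 365 = 695 yr

695 years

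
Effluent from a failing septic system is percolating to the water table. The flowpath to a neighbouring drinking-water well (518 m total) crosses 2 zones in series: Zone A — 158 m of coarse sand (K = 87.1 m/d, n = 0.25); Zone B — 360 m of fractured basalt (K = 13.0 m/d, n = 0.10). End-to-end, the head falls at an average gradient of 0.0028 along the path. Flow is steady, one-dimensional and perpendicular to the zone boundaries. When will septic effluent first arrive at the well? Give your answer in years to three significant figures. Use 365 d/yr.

Steady 1-D flow in series ⇒ the Darcy flux q is identical in every zone and the zone head losses add (resistances L/K in series).
Σ(L/K) = 158/87.1 + 360/13.0 = 1.814 + 27.69 = 29.51 d
K_eq = L_total / Σ(L/K) = 518 / 29.51 = 17.56 m/d
q = K_eq · i = 17.56 × 0.0028 = 0.04916 m/d (same in every zone)
Zone A: v = q/n = 0.04916/0.25 = 0.1966 m/d → t_A = 158/0.1966 = 803.6 d
Zone B: v = q/n = 0.04916/0.10 = 0.4916 m/d → t_B = 360/0.4916 = 732.4 d
Total t = 803.6 + 732.4 = 1536 d
   = 1536 / 365 = 4.21 yr

4.21 years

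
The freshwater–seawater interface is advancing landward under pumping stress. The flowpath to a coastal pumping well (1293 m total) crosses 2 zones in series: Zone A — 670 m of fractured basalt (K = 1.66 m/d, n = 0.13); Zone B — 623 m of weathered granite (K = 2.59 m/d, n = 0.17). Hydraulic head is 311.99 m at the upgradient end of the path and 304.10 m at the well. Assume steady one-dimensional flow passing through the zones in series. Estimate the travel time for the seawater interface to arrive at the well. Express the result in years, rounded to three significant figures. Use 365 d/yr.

43.2 years

Total head drop ΔH = 311.99 − 304.10 = 7.89 m
Continuity: the same q passes through each zone, so ΔH = q·Σ(L_j/K_j) — the zones act as resistances in series.
Σ(L/K) = 670/1.66 + 623/2.59 = 403.6 + 240.5 = 644.2 d
q = ΔH / Σ(L/K) = 7.89 / 644.2 = 0.01225 m/d (same in every zone)
Zone A: v = q/n = 0.01225/0.13 = 0.09422 m/d → t_A = 670/0.09422 = 7111 d
Zone B: v = q/n = 0.01225/0.17 = 0.07205 m/d → t_B = 623/0.07205 = 8647 d
Total t = 7111 + 8647 = 15760 d
   = 15760 / 365 = 43.2 yr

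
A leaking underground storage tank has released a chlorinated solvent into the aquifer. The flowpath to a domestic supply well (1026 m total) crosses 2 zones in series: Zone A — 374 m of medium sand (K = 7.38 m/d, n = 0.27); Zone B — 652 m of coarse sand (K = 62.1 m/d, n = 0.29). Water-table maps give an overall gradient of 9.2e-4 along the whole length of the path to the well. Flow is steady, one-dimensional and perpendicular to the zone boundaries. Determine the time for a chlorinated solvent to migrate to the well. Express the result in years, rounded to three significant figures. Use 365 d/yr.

51.5 years

For zones in series the flux q is common to all zones; the equivalent conductivity is the harmonic (thickness-weighted) mean, K_eq = L_total / Σ(L_j/K_j).
Σ(L/K) = 374/7.38 + 652/62.1 = 50.68 + 10.50 = 61.18 d
K_eq = L_total / Σ(L/K) = 1026 / 61.18 = 16.77 m/d
q = K_eq · i = 16.77 × 9.2e-4 = 0.01543 m/d (same in every zone)
Zone A: v = q/n = 0.01543/0.27 = 0.05715 m/d → t_A = 374/0.05715 = 6545 d
Zone B: v = q/n = 0.01543/0.29 = 0.05320 m/d → t_B = 652/0.05320 = 12250 d
Total t = 6545 + 12250 = 18800 d
   = 18800 / 365 = 51.5 yr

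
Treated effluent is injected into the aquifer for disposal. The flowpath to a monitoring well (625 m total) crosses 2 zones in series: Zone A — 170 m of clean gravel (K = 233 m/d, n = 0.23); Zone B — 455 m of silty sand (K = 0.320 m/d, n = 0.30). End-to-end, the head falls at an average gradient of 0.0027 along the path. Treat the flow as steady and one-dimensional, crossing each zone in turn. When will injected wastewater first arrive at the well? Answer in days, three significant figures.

Continuity: the same q passes through each zone, so ΔH = q·Σ(L_j/K_j) — the zones act as resistances in series.
Σ(L/K) = 170/233 + 455/0.320 = 0.7296 + 1422 = 1423 d
K_eq = L_total / Σ(L/K) = 625 / 1423 = 0.4393 m/d
q = K_eq · i = 0.4393 × 0.0027 = 0.001186 m/d (same in every zone)
Zone A: v = q/n = 0.001186/0.23 = 0.005157 m/d → t_A = 170/0.005157 = 32960 d
Zone B: v = q/n = 0.001186/0.30 = 0.003954 m/d → t_B = 455/0.003954 = 115100 d
Total t = 32960 + 115100 = 148000 d

148000 days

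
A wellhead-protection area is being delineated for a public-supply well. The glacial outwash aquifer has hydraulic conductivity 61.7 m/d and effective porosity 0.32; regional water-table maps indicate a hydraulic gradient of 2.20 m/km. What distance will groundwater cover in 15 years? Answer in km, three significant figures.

q = Ki = 61.7 × 0.0022 = 0.1357 m/d
Seepage velocity v = q / n = 0.1357 / 0.32 = 0.4242 m/d
T = 15 yr × 365 = 5475 d
L = v × T = 0.4242 × 5475 = 2322 m
   = 2.32 km

2.32 km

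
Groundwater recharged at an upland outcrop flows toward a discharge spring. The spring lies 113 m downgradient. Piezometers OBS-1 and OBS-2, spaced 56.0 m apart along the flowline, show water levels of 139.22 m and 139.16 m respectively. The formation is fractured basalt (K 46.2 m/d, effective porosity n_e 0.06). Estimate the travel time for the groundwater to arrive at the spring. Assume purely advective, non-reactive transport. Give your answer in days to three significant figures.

Hydraulic gradient i = (139.22 − 139.16) / 56.0 = 0.06 / 56.0 = 0.001071
Darcy flux q = K·i = 46.2 × 0.001071 = 0.04950 m/d
v = Ki/n = 46.2·0.001071/0.06 = 0.8250 m/d
t = L / v = 113 / 0.8250 = 137.0 d

137 days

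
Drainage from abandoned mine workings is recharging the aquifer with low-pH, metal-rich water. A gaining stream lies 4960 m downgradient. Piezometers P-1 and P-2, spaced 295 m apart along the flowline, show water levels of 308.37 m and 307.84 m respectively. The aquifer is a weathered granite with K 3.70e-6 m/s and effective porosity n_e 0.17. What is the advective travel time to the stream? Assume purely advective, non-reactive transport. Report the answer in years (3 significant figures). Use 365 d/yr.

4020 years

Hydraulic gradient i = (308.37 − 307.84) / 295 = 0.53 / 295 = 0.001797
K = 3.70e-6 m/s × 86400 s/d = 0.3197 m/d
q = Ki = 0.3197 × 0.001797 = 5.743e-4 m/d
v_s = q/n_e = 5.743e-4/0.17 = 0.003378 m/d
t = L / v = 4960 / 0.003378 = 1.468e6 d
   = 1.468e6 / 365 = 4020 yr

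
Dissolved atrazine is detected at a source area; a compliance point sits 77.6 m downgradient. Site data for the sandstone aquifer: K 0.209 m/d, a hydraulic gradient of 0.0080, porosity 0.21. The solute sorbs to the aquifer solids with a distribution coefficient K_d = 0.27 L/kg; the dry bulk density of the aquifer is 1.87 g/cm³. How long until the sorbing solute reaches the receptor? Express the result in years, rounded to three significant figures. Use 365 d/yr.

90.9 years

Specific discharge q = 0.209 × 0.0080 = 0.001672 m/d
Seepage velocity v = q / n = 0.001672 / 0.21 = 0.007962 m/d
Retardation R = 1 + ρ_b·K_d/n = 1 + 1.87×0.27/0.21 = 3.404
Contaminant velocity v_c = v/R = 0.007962/3.404 = 0.002339 m/d
t = L/v_c = 77.6/0.002339 = 33180 d
   = 33180/365 = 90.9 yr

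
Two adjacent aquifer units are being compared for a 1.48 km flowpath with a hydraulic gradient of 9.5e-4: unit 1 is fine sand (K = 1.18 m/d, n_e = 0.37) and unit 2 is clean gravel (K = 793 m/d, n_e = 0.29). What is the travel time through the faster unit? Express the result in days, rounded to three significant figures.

Unit 1 (fine sand): v = 1.18×9.5e-4/0.37 = 0.003030 m/d, t = 1480/0.003030 = 488500 d
Unit 2 (clean gravel): v = 793×9.5e-4/0.29 = 2.598 m/d, t = 1480/2.598 = 569.7 d
Faster unit: t = 570 d

570 days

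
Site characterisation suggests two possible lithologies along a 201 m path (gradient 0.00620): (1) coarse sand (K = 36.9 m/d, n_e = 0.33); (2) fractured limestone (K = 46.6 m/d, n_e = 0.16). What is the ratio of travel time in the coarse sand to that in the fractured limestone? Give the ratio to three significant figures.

Unit 1 (coarse sand): v = 36.9×0.0062/0.33 = 0.6933 m/d, t = 201/0.6933 = 289.9 d
Unit 2 (fractured limestone): v = 46.6×0.0062/0.16 = 1.806 m/d, t = 201/1.806 = 111.3 d
t(coarse sand) / t(fractured limestone) = 289.9/111.3 = 2.60

2.60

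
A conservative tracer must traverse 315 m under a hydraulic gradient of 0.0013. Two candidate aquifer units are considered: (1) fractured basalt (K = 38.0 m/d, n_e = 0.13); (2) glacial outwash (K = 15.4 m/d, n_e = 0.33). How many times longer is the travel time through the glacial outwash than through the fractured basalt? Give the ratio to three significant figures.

Unit 1 (fractured basalt): v = 38.0×0.0013/0.13 = 0.3800 m/d, t = 315/0.3800 = 828.9 d
Unit 2 (glacial outwash): v = 15.4×0.0013/0.33 = 0.06067 m/d, t = 315/0.06067 = 5192 d
t(glacial outwash) / t(fractured basalt) = 5192/828.9 = 6.26

6.26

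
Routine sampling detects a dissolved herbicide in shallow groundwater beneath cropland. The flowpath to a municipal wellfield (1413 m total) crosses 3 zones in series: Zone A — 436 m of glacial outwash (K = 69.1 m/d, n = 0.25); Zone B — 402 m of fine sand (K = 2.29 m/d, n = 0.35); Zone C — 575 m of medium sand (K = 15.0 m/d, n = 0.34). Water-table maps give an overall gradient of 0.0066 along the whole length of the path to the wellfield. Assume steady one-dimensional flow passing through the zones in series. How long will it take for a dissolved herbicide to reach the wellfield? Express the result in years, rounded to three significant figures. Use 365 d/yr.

28.8 years

For zones in series the flux q is common to all zones; the equivalent conductivity is the harmonic (thickness-weighted) mean, K_eq = L_total / Σ(L_j/K_j).
Σ(L/K) = 436/69.1 + 402/2.29 + 575/15.0 = 6.310 + 175.5 + 38.33 = 220.2 d
K_eq = L_total / Σ(L/K) = 1413 / 220.2 = 6.417 m/d
q = K_eq · i = 6.417 × 0.0066 = 0.04235 m/d (same in every zone)
Zone A: v = q/n = 0.04235/0.25 = 0.1694 m/d → t_A = 436/0.1694 = 2574 d
Zone B: v = q/n = 0.04235/0.35 = 0.1210 m/d → t_B = 402/0.1210 = 3322 d
Zone C: v = q/n = 0.04235/0.34 = 0.1246 m/d → t_C = 575/0.1246 = 4616 d
Total t = 2574 + 3322 + 4616 = 10510 d
   = 10510 / 365 = 28.8 yr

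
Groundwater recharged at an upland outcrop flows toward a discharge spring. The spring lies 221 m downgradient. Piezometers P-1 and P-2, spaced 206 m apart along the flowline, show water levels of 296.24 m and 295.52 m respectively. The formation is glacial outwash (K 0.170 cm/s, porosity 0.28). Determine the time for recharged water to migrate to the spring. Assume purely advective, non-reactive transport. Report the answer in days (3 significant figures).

Hydraulic gradient i = (296.24 − 295.52) / 206 = 0.72 / 206 = 0.003495
K = 0.170 cm/s × 864 = 146.9 m/d
Specific discharge q = 146.9 × 0.003495 = 0.5134 m/d
v = Ki/n = 146.9·0.003495/0.28 = 1.833 m/d
t = L / v = 221 / 1.833 = 120.5 d

121 days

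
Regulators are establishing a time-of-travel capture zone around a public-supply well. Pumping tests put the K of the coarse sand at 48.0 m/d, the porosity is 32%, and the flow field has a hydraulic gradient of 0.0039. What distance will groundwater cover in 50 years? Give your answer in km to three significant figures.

10.7 km

Darcy flux q = K·i = 48.0 × 0.0039 = 0.1872 m/d
v_s = q/n_e = 0.1872/0.32 = 0.5850 m/d
T = 50 yr × 365 = 18250 d
L = v × T = 0.5850 × 18250 = 10680 m
   = 10.7 km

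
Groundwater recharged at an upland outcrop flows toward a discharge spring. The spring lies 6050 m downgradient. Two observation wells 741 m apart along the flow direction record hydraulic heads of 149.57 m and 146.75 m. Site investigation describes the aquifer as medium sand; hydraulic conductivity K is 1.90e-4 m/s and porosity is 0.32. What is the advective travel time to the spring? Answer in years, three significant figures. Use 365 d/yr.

Hydraulic gradient i = (149.57 − 146.75) / 741 = 2.82 / 741 = 0.003806
K = 1.90e-4 m/s × 86400 s/d = 16.42 m/d
Darcy flux q = K·i = 16.42 × 0.003806 = 0.06247 m/d
v_s = q/n_e = 0.06247/0.32 = 0.1952 m/d
t = L / v = 6050 / 0.1952 = 30990 d
   = 30990 / 365 = 84.9 yr

84.9 years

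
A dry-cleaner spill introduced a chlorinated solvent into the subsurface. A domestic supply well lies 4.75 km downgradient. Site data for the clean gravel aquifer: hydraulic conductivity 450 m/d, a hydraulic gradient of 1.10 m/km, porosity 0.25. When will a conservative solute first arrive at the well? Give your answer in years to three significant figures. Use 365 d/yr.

q = Ki = 450 × 0.0011 = 0.4950 m/d
v_s = q/n_e = 0.4950/0.25 = 1.980 m/d
L = 4.75 km = 4750 m
t = L / v = 4750 / 1.980 = 2399 d
   = 2399 / 365 = 6.57 yr

6.57 years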